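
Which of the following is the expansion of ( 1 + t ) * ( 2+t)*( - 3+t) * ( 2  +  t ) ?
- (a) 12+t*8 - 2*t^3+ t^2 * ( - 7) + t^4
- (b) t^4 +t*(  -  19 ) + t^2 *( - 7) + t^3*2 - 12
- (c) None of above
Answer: c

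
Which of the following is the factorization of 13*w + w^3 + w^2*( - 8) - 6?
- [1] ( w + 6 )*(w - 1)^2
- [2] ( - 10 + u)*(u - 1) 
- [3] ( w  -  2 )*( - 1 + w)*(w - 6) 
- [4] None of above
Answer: 4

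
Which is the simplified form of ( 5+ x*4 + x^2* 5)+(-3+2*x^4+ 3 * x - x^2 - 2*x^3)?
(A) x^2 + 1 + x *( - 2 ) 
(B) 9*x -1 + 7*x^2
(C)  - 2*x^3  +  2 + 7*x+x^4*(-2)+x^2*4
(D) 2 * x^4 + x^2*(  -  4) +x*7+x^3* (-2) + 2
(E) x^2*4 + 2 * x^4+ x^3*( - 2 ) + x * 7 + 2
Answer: E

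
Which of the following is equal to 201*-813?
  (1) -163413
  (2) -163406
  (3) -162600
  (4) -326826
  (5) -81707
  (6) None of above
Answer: 1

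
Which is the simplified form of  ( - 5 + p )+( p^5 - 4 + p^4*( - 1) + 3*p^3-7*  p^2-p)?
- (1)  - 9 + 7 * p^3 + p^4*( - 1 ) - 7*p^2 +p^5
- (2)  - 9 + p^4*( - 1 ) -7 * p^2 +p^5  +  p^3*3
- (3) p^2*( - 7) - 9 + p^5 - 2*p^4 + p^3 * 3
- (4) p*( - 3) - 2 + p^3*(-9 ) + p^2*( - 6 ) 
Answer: 2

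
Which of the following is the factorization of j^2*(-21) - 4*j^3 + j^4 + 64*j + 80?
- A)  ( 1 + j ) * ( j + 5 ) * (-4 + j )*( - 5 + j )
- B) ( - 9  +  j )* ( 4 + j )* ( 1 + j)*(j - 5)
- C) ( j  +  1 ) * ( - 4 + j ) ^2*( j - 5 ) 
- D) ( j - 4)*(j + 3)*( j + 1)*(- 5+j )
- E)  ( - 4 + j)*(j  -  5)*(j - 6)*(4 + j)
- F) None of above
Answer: F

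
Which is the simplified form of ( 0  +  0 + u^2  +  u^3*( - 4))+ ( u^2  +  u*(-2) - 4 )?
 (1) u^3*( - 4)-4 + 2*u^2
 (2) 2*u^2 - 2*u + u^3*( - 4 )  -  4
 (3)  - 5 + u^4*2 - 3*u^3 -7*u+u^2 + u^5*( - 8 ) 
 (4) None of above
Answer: 2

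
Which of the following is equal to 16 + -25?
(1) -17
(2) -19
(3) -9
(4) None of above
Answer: 3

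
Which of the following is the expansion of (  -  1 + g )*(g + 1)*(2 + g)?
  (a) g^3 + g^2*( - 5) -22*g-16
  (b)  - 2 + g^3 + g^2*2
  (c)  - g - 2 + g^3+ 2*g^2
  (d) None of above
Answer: c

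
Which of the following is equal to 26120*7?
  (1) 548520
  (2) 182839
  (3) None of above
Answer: 3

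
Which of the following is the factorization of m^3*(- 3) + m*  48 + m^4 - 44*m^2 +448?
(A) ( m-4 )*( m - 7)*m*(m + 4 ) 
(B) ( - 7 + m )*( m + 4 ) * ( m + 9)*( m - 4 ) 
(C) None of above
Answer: C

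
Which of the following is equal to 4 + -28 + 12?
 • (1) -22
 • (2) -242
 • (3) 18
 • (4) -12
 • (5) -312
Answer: 4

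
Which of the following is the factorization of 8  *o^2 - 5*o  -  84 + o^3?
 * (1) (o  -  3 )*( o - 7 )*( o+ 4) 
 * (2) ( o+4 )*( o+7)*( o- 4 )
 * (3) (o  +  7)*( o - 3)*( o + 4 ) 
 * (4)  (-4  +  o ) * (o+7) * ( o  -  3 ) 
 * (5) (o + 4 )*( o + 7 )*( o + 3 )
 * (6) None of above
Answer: 3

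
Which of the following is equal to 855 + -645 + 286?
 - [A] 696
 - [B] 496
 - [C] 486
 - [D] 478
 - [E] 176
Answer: B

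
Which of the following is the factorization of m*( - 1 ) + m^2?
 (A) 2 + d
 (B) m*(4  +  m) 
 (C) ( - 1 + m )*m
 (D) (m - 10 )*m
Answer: C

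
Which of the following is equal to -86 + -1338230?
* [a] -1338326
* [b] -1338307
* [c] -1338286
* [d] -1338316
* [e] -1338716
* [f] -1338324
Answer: d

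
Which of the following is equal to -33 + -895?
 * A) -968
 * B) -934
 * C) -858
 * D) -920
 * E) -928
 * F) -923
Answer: E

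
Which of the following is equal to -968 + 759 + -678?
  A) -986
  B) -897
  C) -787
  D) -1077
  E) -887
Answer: E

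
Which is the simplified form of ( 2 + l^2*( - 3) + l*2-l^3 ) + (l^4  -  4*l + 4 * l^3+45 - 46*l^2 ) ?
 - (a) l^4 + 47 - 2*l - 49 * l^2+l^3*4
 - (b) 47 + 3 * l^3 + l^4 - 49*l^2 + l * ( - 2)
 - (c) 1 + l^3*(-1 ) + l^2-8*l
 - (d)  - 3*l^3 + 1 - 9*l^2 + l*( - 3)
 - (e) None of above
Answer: b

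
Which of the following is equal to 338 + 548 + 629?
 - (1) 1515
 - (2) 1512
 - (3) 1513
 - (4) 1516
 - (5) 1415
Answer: 1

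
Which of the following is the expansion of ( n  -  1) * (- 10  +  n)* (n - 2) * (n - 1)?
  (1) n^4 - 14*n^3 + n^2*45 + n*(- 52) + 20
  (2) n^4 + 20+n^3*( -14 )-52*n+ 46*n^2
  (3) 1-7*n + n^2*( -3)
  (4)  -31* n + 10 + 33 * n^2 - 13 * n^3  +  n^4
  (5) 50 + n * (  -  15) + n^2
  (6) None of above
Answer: 1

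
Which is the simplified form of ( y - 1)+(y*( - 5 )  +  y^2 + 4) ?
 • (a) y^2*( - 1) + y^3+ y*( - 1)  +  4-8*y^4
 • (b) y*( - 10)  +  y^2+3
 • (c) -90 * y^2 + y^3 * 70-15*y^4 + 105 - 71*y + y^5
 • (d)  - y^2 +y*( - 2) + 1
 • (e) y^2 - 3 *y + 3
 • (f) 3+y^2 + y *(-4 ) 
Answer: f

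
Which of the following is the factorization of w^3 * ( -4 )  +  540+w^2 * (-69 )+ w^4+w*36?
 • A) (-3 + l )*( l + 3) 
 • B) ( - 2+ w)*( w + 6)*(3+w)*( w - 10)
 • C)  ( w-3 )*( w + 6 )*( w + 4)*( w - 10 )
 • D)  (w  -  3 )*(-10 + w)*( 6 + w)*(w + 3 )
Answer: D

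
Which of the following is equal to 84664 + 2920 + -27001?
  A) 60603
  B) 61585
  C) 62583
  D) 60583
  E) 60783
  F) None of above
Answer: D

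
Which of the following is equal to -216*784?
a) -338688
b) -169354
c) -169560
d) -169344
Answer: d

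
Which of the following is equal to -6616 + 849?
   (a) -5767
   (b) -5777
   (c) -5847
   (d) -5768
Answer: a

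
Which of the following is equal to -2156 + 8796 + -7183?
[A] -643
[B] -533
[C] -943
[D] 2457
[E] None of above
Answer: E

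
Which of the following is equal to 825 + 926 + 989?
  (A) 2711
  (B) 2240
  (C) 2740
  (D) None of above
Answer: C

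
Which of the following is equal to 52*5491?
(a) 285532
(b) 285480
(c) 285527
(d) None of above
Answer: a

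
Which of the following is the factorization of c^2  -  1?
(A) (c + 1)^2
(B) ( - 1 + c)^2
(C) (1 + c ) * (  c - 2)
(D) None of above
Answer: D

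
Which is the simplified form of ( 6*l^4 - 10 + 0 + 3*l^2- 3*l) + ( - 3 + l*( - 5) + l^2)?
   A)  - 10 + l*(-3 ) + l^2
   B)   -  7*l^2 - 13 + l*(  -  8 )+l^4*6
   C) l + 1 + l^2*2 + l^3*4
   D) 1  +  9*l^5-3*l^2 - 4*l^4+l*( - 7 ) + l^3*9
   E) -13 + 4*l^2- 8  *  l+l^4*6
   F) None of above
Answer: E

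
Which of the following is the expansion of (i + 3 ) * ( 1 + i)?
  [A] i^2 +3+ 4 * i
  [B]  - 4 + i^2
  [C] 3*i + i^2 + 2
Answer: A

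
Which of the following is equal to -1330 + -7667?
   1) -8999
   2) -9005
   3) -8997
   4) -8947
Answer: 3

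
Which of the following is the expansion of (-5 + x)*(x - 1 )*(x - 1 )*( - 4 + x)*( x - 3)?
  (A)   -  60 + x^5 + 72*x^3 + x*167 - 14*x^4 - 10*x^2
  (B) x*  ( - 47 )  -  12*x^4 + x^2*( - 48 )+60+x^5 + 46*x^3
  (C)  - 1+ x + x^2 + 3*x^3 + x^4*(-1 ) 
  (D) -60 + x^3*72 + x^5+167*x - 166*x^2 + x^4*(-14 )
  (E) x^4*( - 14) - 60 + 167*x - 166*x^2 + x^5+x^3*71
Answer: D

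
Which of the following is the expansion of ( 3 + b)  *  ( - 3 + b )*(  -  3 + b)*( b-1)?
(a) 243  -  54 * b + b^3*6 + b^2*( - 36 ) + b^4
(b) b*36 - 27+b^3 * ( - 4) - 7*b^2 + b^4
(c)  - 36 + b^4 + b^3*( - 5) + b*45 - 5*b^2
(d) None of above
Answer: d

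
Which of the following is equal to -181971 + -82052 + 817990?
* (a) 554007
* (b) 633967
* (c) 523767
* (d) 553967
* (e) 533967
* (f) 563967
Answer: d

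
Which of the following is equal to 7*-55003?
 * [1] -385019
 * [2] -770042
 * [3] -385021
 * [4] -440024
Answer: 3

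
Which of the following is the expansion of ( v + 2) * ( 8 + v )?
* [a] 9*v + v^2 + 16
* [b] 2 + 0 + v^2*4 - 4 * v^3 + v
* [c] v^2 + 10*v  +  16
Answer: c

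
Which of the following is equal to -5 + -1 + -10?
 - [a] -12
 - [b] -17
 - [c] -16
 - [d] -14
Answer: c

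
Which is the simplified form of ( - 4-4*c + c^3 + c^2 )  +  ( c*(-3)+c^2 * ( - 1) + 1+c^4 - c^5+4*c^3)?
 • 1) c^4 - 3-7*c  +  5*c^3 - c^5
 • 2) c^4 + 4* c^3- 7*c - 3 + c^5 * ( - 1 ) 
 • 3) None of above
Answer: 1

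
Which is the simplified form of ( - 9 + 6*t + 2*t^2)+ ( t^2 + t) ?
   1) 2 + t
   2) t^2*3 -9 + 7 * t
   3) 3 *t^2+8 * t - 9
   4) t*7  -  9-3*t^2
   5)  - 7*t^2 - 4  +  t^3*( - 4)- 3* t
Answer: 2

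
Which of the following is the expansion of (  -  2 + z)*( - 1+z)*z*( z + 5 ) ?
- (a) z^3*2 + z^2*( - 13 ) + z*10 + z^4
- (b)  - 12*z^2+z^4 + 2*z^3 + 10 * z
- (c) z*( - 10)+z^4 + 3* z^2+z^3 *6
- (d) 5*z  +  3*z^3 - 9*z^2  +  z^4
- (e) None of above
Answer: a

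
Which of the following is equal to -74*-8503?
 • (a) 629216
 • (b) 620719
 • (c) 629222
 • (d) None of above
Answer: c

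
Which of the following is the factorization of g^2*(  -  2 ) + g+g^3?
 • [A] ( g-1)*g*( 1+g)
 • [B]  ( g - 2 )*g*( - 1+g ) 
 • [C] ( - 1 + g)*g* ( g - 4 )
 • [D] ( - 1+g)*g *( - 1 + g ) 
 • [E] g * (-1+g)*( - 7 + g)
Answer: D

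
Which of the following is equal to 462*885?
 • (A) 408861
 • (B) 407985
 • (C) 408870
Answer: C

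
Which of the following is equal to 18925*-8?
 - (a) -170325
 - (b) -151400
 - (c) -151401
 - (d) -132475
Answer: b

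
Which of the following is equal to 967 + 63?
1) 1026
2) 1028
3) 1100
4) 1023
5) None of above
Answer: 5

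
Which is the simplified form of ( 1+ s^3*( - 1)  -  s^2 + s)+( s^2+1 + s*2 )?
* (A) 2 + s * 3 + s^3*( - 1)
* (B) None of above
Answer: A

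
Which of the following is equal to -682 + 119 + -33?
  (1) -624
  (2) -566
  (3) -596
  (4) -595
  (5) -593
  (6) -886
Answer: 3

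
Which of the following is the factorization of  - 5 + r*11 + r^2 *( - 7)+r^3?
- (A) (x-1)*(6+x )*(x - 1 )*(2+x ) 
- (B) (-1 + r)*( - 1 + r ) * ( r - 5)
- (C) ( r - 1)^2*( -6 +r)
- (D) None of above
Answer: B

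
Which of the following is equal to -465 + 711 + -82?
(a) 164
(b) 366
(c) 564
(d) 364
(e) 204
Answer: a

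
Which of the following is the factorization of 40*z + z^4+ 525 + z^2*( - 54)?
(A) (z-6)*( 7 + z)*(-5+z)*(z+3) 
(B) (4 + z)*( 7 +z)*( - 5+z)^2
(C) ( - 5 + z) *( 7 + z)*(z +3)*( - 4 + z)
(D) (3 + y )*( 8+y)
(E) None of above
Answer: E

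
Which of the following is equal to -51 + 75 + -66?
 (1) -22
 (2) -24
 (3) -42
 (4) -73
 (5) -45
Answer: 3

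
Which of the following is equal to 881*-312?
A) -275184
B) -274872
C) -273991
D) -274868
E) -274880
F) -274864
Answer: B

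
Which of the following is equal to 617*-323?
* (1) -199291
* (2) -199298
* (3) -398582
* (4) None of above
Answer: 1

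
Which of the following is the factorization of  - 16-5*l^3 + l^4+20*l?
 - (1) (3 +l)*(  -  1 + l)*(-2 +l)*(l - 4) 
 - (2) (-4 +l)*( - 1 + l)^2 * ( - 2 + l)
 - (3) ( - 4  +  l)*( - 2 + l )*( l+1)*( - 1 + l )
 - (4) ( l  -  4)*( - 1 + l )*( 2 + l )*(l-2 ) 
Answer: 4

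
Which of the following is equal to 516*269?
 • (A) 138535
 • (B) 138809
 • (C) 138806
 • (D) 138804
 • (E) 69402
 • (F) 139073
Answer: D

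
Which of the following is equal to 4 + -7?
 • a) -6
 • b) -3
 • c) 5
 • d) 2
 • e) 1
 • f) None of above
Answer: b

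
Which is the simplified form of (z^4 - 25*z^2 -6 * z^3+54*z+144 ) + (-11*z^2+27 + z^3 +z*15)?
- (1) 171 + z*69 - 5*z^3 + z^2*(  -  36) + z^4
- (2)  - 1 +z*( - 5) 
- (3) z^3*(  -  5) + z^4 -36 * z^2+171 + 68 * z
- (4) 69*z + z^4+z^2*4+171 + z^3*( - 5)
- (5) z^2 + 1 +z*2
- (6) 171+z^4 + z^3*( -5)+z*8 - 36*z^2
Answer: 1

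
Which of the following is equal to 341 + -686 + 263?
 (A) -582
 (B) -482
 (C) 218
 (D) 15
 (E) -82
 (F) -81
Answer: E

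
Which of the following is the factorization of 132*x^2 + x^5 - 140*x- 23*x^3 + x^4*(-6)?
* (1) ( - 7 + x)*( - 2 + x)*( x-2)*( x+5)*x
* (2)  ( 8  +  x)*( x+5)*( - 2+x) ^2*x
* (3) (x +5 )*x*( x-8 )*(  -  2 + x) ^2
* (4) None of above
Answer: 1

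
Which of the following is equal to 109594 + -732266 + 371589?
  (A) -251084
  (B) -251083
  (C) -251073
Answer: B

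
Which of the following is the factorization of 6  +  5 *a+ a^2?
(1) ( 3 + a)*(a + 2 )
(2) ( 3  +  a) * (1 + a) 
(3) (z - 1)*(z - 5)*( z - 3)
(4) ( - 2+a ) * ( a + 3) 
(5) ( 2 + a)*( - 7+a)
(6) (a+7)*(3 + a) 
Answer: 1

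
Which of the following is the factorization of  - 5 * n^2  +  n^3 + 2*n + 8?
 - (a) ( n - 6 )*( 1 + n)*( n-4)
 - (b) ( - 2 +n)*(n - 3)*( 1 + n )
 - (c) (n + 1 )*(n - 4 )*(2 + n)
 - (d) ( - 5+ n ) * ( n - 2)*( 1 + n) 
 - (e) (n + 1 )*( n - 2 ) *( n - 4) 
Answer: e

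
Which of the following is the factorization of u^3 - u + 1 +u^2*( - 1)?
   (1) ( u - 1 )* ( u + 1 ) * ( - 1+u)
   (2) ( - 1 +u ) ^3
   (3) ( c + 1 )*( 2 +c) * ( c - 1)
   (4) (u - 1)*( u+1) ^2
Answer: 1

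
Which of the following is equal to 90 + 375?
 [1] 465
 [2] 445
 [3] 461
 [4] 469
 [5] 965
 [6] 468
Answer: 1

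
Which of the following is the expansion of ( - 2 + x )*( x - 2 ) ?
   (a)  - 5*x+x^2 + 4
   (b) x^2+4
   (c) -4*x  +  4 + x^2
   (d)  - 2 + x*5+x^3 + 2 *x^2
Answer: c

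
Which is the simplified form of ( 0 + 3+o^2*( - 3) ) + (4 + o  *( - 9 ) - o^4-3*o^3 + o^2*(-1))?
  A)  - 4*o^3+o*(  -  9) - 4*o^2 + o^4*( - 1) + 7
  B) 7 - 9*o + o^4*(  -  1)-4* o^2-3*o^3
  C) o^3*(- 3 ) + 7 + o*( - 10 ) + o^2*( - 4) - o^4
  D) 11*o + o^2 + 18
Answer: B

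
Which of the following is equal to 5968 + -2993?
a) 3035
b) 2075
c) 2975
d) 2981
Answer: c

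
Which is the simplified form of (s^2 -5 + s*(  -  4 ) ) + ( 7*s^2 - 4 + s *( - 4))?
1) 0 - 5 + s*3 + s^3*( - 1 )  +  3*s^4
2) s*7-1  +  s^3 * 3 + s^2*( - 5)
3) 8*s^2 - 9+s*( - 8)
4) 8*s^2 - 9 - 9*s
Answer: 3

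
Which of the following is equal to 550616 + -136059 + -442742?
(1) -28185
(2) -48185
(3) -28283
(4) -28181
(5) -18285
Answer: 1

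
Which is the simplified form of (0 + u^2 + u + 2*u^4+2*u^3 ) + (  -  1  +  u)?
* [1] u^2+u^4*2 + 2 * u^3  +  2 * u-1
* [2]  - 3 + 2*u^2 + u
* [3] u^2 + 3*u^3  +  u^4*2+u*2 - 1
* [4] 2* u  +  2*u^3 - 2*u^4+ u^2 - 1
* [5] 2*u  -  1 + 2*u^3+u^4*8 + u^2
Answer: 1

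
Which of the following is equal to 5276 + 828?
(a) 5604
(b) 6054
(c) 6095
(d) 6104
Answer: d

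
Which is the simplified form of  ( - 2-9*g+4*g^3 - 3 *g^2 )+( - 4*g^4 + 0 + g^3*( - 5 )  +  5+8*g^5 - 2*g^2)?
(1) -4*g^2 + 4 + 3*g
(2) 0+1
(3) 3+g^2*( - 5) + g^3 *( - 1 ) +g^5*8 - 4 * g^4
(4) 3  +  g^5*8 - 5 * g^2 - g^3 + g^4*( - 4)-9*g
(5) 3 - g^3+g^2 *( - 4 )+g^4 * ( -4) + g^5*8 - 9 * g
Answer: 4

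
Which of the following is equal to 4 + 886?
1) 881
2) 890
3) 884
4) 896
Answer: 2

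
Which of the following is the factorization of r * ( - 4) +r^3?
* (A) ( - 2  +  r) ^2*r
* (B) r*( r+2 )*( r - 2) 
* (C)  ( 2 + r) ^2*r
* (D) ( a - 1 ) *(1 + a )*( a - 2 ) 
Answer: B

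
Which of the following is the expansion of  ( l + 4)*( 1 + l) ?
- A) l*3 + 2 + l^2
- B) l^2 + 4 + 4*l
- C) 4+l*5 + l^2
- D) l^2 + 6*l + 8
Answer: C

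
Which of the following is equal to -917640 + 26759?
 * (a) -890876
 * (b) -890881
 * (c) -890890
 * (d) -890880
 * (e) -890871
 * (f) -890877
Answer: b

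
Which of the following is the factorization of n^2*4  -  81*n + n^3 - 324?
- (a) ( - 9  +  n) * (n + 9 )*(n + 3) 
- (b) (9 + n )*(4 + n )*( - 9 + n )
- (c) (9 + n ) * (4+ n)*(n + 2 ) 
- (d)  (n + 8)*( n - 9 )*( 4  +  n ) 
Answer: b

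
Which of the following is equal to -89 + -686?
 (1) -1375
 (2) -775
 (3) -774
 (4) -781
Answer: 2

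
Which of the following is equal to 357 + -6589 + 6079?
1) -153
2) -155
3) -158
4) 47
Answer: 1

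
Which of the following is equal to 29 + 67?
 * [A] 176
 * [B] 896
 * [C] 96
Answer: C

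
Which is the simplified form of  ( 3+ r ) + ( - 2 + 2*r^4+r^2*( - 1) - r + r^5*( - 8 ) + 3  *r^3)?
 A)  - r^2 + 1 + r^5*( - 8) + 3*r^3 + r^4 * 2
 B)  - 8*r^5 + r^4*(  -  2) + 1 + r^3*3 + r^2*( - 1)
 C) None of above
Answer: A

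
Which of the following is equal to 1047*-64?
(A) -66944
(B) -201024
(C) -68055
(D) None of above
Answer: D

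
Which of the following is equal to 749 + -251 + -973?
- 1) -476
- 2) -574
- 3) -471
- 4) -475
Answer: 4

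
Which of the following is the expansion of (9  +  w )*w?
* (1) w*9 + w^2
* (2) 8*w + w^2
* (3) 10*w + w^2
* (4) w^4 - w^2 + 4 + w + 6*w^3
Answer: 1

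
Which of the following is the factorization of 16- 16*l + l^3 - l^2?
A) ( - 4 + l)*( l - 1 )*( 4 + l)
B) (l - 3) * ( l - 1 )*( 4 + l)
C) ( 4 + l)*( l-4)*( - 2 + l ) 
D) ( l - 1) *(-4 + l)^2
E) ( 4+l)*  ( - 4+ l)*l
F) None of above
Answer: A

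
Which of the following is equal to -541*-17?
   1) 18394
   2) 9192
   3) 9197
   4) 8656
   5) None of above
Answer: 3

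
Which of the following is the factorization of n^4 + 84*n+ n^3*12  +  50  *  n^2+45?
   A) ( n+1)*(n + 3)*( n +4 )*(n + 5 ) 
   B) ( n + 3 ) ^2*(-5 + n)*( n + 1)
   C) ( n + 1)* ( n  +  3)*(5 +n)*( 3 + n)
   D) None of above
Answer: C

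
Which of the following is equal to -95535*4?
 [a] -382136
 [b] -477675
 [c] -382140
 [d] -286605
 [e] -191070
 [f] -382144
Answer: c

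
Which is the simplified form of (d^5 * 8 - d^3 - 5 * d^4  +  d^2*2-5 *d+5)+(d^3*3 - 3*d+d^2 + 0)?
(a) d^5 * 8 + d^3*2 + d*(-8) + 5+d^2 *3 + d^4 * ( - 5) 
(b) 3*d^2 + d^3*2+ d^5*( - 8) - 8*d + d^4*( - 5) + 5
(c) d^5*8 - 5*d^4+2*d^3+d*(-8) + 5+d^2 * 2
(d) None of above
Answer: a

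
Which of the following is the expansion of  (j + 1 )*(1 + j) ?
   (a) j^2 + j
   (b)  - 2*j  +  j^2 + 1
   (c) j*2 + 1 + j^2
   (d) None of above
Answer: c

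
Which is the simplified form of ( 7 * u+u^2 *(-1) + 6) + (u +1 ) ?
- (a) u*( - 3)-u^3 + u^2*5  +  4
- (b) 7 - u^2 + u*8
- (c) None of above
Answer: b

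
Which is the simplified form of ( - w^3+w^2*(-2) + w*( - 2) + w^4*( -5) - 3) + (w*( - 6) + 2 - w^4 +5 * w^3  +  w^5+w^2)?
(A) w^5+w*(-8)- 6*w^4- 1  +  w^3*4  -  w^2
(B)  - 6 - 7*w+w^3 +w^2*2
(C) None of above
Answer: A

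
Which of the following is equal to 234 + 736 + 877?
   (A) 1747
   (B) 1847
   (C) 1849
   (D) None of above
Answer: B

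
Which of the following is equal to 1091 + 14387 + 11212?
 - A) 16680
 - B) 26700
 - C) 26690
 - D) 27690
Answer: C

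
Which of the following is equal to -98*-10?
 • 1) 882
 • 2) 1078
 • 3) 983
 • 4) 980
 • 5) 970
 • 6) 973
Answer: 4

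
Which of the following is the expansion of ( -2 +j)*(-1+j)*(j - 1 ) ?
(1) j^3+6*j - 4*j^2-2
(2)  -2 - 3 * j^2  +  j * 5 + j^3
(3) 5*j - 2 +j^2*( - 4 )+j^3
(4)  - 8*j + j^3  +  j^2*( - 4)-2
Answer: 3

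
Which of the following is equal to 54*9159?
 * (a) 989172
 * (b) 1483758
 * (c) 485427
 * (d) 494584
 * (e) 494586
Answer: e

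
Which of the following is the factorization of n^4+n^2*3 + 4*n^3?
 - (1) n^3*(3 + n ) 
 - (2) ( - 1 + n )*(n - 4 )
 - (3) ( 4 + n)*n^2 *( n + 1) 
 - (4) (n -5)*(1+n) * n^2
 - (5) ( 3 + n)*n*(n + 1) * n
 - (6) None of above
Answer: 5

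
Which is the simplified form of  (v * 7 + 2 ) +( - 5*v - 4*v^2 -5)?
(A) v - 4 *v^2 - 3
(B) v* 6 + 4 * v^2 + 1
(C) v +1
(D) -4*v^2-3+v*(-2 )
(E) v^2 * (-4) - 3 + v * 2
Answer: E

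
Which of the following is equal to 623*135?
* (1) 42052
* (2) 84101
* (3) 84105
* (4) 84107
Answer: 3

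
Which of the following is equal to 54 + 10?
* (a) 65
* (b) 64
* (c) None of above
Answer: b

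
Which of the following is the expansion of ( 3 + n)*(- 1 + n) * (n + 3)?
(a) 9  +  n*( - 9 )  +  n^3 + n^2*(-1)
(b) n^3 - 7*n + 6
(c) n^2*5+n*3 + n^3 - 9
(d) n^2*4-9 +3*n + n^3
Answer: c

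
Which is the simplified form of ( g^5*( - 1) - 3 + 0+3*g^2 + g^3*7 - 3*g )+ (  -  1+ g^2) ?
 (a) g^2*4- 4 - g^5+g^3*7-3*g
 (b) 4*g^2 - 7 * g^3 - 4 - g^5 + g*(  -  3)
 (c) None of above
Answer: a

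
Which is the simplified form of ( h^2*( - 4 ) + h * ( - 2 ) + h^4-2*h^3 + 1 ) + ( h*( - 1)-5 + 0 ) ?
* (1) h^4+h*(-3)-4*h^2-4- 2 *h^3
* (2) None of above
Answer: 1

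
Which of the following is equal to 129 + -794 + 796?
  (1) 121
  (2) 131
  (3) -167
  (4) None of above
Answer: 2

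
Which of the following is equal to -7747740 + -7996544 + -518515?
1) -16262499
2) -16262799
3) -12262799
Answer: 2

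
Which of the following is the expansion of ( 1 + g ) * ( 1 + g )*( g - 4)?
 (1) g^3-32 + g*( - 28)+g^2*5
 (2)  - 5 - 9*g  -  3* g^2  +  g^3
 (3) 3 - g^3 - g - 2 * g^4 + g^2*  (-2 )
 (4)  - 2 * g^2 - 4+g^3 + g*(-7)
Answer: 4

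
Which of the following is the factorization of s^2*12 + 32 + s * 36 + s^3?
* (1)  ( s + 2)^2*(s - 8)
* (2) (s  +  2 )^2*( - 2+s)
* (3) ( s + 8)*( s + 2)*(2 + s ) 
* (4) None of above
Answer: 3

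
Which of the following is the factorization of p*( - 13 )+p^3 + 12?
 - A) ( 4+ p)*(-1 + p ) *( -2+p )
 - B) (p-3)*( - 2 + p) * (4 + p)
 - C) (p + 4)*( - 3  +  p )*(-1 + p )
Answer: C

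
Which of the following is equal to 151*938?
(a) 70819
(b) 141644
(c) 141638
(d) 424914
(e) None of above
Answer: c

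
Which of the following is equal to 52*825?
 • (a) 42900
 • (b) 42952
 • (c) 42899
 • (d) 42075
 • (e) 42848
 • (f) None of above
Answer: a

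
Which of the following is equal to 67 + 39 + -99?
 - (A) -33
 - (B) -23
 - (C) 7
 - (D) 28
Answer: C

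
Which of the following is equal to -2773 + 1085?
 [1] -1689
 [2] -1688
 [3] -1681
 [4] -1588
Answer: 2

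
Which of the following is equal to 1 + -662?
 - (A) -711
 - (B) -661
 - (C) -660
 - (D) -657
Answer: B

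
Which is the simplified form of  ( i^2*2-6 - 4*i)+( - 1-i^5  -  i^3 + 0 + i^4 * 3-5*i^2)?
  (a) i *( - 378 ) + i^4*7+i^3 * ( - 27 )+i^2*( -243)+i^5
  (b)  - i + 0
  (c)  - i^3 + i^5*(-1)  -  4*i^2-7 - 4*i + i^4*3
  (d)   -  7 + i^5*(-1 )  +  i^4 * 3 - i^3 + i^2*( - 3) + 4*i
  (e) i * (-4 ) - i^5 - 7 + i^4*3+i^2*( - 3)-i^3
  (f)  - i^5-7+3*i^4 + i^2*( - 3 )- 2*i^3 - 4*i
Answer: e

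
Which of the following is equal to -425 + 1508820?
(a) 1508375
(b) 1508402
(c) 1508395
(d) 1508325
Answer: c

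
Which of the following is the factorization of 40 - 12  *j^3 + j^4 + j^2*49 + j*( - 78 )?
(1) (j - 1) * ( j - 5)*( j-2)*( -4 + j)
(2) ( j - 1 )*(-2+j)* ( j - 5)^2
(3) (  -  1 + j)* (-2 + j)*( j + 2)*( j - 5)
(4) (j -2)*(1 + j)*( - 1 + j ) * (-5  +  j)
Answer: 1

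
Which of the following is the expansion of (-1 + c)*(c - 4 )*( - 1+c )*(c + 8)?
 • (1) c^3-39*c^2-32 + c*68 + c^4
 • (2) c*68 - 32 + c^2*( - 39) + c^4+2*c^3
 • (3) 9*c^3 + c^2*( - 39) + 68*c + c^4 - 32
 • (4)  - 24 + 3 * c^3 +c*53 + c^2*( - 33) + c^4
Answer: 2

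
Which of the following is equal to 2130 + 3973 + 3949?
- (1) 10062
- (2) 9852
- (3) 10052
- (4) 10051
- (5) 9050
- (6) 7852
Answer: 3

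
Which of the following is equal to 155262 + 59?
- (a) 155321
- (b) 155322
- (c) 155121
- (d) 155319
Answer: a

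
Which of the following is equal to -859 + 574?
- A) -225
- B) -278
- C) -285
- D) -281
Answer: C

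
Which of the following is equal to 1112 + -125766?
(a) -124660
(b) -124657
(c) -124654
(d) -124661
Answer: c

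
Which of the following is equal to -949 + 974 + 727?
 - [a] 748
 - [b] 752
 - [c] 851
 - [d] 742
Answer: b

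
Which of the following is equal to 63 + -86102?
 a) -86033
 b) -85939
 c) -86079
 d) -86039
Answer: d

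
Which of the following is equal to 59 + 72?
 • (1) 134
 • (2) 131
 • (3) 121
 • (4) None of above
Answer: 2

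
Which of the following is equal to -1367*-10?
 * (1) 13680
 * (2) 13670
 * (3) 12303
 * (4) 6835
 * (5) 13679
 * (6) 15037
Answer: 2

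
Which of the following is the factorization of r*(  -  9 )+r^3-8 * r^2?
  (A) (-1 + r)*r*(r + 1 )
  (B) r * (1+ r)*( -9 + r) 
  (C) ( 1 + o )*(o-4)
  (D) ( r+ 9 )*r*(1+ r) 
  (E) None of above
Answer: B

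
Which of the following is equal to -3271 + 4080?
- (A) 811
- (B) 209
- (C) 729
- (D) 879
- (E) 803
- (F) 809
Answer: F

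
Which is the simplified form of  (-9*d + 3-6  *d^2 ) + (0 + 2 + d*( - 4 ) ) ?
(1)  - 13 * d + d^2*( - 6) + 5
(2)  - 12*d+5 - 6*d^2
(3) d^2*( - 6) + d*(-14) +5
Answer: 1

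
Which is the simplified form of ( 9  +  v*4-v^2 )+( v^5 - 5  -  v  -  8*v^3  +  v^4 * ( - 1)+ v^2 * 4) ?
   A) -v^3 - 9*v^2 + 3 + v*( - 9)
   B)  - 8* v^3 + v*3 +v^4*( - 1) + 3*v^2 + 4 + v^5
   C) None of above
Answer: B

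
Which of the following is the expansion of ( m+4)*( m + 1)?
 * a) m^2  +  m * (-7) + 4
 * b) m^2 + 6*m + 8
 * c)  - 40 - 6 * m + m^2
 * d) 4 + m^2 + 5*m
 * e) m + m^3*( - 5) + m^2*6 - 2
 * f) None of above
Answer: d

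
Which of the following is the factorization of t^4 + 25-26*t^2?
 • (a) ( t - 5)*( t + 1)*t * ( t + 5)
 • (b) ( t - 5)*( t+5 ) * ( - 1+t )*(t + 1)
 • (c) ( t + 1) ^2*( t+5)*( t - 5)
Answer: b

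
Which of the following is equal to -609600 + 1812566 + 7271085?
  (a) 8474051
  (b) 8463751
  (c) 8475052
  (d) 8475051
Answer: a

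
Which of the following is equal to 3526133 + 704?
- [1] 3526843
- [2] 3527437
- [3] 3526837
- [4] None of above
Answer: 3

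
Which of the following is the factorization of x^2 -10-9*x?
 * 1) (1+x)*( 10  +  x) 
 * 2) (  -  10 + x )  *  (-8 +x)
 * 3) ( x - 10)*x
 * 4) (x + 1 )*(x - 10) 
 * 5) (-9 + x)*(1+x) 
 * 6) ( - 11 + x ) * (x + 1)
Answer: 4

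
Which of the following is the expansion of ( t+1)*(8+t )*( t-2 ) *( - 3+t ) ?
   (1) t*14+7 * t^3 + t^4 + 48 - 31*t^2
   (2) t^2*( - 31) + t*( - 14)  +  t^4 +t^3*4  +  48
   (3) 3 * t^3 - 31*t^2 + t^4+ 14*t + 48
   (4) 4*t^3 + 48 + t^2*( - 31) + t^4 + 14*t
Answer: 4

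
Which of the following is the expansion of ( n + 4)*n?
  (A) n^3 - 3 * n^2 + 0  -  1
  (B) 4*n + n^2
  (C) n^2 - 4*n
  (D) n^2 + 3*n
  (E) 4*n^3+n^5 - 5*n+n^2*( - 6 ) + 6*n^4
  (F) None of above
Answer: B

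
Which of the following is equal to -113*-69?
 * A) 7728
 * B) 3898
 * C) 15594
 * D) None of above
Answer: D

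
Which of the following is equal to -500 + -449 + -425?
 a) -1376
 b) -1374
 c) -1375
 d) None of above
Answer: b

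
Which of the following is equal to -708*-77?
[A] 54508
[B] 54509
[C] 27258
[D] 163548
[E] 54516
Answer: E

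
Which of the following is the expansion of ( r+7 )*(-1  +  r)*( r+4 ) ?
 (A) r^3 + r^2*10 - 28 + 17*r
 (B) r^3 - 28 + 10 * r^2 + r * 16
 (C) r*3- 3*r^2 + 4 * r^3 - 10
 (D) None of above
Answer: A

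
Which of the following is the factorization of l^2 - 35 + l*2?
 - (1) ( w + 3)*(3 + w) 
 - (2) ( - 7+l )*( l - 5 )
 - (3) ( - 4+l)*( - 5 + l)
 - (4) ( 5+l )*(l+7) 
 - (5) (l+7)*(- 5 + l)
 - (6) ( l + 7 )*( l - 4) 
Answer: 5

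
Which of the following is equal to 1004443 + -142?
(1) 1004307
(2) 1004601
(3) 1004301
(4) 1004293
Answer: 3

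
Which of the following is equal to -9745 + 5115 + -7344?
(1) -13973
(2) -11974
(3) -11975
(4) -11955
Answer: 2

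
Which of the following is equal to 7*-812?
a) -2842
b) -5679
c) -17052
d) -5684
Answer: d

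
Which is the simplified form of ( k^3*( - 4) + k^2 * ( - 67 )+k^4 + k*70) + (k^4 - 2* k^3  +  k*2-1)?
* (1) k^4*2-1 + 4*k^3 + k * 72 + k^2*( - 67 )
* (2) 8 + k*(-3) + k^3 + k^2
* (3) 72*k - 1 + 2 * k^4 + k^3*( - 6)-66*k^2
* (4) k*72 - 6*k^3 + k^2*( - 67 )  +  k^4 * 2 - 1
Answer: 4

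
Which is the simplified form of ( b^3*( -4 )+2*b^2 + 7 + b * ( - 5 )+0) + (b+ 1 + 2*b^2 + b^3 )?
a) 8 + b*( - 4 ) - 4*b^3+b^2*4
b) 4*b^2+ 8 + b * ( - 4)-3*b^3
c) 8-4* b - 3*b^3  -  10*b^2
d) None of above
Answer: b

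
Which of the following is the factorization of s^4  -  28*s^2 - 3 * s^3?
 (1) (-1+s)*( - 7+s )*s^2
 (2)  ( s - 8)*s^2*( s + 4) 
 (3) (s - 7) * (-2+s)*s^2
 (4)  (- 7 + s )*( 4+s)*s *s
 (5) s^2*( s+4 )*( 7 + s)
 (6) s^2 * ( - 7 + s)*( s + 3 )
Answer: 4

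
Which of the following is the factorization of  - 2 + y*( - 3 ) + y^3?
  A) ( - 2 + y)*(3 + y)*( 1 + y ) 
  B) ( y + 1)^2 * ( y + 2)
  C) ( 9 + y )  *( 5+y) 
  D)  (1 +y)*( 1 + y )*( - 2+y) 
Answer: D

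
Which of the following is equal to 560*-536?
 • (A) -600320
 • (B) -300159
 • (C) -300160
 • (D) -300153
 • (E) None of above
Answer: C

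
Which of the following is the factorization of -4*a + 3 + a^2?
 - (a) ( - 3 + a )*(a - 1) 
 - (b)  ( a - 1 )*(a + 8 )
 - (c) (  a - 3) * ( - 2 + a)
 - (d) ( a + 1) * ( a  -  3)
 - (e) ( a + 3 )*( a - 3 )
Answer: a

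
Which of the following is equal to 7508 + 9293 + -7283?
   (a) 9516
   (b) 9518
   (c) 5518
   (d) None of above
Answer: b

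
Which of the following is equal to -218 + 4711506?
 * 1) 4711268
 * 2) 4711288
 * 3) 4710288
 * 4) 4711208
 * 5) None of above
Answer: 2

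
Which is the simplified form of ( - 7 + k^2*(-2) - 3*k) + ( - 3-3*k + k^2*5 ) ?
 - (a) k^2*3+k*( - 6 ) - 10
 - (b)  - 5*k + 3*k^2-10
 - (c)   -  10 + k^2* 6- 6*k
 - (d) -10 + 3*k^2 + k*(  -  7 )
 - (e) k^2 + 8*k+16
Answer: a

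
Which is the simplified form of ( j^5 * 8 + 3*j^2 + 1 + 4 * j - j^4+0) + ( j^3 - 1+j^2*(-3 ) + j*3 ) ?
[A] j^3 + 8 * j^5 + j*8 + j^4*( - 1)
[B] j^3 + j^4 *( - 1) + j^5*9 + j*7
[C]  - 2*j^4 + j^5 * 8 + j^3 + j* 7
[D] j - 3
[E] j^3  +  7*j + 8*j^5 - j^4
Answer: E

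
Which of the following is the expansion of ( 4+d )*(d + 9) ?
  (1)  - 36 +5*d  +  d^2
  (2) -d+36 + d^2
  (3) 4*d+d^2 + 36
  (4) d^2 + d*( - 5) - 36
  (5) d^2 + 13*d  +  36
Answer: 5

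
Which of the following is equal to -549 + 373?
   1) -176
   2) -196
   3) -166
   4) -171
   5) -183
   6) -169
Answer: 1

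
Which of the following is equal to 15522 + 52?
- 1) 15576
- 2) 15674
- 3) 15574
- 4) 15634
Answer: 3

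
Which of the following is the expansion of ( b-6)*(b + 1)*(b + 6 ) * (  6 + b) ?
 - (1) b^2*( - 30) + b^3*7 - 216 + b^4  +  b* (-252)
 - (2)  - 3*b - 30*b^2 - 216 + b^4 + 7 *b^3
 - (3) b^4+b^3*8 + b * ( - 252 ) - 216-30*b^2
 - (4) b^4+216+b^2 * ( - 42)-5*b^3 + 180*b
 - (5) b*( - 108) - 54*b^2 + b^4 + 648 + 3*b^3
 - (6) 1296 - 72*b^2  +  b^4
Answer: 1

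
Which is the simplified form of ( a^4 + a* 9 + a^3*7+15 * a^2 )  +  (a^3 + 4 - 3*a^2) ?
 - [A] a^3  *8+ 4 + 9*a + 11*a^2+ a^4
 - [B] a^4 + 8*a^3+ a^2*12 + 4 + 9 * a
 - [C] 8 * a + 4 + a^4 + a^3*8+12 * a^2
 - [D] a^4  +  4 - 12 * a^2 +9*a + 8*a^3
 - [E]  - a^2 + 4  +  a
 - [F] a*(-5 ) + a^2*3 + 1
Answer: B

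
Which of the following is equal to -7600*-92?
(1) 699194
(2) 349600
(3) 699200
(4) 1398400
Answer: 3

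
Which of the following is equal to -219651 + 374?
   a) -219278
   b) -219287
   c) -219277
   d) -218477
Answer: c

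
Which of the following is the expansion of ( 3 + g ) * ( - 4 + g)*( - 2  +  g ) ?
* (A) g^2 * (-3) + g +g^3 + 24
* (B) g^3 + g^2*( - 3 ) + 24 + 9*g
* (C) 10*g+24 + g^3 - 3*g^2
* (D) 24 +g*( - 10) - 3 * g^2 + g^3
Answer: D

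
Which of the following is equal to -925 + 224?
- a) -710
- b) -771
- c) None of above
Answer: c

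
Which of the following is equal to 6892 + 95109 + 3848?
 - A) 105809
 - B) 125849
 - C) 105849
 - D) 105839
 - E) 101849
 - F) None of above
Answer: C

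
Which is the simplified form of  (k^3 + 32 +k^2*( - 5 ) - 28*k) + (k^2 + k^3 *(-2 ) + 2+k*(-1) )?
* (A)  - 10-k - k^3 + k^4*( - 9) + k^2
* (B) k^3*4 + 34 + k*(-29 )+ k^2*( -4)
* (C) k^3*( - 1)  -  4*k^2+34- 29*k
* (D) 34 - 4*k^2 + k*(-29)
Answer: C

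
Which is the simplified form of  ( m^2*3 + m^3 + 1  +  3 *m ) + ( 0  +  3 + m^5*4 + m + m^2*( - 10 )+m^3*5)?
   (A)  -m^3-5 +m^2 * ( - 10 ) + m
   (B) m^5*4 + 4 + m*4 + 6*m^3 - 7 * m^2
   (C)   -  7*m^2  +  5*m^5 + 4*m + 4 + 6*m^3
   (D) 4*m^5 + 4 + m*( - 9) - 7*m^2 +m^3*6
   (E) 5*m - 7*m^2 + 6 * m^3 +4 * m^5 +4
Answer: B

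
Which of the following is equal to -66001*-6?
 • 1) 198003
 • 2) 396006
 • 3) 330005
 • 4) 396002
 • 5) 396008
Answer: 2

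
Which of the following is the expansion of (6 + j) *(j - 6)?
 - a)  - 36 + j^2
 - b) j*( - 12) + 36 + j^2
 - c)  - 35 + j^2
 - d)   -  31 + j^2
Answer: a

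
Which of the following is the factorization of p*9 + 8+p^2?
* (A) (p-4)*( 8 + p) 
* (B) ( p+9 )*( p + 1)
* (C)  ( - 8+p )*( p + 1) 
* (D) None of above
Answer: D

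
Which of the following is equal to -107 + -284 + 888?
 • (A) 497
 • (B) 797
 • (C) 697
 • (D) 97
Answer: A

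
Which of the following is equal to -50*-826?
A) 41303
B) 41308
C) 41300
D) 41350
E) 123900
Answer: C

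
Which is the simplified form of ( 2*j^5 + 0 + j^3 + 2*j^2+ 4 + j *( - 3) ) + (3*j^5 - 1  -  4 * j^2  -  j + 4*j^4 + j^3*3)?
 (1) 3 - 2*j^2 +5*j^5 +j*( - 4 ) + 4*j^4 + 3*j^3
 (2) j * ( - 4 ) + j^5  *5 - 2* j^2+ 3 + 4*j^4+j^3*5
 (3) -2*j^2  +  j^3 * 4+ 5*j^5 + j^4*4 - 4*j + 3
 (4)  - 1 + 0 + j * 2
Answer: 3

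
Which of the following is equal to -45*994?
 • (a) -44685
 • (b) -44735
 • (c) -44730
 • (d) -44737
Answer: c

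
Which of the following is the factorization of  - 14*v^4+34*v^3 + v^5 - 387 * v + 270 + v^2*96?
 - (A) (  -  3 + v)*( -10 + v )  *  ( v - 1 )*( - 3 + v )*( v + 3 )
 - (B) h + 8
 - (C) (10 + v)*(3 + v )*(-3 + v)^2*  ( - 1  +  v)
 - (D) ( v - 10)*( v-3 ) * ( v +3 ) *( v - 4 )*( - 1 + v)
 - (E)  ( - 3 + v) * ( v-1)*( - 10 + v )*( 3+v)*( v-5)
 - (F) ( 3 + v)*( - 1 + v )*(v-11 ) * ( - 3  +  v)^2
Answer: A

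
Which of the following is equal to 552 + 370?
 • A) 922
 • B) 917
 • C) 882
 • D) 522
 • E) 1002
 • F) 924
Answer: A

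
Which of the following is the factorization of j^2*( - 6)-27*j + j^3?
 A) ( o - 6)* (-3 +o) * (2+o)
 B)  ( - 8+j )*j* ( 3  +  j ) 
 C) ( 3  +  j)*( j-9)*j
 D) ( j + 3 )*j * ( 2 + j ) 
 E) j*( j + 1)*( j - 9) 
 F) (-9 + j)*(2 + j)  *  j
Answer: C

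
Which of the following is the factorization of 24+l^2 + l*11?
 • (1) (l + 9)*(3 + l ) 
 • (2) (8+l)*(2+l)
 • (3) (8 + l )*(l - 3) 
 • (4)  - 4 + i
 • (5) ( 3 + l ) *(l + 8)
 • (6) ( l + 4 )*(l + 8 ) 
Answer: 5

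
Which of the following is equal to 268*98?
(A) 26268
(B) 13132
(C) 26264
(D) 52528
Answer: C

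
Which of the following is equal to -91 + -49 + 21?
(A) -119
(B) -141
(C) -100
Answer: A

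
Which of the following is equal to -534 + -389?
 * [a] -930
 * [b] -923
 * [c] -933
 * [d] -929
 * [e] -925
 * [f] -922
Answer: b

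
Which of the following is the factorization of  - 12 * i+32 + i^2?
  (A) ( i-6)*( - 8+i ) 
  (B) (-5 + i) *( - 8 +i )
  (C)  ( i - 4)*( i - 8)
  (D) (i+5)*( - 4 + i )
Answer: C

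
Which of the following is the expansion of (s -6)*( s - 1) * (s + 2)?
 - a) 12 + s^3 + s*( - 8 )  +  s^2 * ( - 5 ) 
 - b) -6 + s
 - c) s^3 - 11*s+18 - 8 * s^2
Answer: a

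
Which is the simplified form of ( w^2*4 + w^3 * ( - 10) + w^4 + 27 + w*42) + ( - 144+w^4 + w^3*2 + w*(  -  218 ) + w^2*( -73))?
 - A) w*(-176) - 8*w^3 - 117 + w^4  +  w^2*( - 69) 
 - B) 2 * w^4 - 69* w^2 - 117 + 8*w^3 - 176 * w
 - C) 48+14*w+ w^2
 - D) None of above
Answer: D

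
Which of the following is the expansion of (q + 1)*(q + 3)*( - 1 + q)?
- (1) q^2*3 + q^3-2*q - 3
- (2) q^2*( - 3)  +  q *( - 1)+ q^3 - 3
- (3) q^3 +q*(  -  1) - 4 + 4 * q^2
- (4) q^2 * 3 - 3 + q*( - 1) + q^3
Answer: 4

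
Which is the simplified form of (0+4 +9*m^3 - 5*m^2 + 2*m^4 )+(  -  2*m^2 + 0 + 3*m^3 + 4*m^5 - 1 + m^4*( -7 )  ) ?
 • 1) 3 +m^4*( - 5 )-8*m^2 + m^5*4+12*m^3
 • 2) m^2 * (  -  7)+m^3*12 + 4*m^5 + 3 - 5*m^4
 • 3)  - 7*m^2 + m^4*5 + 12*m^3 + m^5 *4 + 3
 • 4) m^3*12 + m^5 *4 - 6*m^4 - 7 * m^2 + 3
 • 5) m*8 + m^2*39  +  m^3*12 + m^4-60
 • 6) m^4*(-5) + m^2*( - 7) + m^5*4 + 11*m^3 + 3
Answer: 2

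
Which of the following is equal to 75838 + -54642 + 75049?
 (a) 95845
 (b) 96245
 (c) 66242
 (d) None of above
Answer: b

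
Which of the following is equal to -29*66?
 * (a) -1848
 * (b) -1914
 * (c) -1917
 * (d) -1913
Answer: b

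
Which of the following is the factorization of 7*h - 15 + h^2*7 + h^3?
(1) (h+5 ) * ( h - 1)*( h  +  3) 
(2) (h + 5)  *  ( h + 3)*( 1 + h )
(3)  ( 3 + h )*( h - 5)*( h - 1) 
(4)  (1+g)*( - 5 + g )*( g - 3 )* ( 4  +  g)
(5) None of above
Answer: 1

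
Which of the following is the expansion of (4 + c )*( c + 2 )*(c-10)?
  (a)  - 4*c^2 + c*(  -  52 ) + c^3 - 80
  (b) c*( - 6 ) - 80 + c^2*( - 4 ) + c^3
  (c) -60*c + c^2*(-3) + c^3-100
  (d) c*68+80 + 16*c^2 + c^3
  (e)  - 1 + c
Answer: a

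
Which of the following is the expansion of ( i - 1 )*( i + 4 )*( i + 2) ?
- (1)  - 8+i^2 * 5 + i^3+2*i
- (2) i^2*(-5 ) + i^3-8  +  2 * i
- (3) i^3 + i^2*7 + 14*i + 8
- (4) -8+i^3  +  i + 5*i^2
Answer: 1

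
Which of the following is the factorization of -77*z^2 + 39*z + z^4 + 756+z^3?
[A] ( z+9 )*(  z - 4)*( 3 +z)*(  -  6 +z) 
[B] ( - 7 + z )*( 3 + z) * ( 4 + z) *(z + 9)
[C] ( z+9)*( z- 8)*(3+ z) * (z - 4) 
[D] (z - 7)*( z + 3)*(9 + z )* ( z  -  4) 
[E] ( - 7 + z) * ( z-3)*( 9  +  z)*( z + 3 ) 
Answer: D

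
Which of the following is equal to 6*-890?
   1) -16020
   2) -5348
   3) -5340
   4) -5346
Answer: 3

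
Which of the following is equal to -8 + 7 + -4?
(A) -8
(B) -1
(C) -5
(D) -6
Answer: C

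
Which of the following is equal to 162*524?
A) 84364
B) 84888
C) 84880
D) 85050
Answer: B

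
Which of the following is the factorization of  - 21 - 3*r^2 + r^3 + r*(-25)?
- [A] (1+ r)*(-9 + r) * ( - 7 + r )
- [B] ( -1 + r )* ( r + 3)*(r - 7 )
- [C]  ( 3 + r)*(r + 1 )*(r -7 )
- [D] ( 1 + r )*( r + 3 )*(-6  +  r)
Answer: C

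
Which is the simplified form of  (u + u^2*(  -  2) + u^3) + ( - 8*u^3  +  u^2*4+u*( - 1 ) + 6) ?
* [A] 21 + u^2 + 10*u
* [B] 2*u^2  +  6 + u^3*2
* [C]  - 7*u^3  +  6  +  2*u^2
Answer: C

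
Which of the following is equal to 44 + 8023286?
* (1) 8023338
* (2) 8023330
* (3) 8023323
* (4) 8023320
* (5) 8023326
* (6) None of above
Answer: 2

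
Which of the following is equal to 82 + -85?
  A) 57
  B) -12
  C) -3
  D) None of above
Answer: C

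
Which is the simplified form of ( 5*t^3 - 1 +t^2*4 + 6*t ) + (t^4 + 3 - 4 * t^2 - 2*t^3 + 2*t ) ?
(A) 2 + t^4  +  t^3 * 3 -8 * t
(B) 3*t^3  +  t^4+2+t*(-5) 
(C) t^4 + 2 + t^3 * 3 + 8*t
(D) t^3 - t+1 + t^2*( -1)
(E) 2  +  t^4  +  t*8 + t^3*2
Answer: C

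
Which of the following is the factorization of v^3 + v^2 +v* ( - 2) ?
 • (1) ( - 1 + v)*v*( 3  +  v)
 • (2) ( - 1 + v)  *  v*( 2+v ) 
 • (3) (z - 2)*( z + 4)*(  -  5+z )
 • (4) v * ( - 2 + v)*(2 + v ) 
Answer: 2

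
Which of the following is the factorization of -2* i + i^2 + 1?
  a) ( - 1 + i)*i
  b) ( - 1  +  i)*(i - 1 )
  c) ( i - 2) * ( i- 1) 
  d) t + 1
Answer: b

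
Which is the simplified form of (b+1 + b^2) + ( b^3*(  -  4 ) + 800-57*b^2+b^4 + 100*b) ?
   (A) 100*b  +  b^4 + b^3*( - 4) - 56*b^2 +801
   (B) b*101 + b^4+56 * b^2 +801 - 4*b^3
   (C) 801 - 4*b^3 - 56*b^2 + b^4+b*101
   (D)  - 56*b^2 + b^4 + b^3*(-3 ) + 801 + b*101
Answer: C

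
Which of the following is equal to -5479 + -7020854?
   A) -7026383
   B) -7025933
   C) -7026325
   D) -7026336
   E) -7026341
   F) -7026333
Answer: F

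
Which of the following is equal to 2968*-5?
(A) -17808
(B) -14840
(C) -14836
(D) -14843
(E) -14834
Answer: B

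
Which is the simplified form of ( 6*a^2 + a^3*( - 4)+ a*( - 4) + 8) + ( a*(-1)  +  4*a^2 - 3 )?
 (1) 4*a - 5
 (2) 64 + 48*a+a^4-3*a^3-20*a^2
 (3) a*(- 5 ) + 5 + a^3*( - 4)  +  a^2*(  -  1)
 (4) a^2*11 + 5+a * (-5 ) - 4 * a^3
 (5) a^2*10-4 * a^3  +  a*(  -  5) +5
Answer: 5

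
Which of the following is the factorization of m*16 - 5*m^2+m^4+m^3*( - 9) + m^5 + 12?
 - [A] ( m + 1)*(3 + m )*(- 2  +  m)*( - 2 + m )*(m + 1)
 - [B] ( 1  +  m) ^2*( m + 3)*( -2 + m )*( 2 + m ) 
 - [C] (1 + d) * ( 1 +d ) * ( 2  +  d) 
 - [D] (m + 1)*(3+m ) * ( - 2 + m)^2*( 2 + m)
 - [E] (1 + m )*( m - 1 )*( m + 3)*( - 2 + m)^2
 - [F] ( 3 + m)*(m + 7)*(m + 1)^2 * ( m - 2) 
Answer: A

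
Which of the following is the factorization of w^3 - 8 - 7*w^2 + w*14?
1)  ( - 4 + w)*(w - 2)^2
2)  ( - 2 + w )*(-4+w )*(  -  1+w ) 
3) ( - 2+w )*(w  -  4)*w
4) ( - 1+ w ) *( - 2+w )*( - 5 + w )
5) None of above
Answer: 2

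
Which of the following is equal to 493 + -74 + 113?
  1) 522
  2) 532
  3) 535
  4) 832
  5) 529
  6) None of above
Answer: 2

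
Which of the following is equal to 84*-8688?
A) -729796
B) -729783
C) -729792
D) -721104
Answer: C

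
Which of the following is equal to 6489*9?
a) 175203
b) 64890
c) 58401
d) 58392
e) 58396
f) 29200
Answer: c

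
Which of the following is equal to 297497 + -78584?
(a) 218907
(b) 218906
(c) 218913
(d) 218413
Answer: c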